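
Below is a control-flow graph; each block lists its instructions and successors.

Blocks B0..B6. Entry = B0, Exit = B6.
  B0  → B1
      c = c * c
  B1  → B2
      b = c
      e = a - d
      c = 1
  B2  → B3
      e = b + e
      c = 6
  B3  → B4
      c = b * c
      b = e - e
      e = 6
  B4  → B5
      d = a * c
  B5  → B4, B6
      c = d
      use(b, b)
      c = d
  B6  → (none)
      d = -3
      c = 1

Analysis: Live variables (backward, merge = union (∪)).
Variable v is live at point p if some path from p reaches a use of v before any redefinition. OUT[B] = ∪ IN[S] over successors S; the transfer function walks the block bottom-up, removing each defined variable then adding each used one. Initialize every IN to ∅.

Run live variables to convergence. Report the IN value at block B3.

Answer: {a, b, c, e}

Working:
Converged values:
  B0:  IN={a, c, d}  OUT={a, c, d}
  B1:  IN={a, c, d}  OUT={a, b, e}
  B2:  IN={a, b, e}  OUT={a, b, c, e}
  B3:  IN={a, b, c, e}  OUT={a, b, c}
  B4:  IN={a, b, c}  OUT={a, b, d}
  B5:  IN={a, b, d}  OUT={a, b, c}
  B6:  IN={}  OUT={}

Merge at B3: OUT[B3] = IN[B4] = {a, b, c}
Applying B3's transfer function to that OUT value gives IN[B3] (row B3 above).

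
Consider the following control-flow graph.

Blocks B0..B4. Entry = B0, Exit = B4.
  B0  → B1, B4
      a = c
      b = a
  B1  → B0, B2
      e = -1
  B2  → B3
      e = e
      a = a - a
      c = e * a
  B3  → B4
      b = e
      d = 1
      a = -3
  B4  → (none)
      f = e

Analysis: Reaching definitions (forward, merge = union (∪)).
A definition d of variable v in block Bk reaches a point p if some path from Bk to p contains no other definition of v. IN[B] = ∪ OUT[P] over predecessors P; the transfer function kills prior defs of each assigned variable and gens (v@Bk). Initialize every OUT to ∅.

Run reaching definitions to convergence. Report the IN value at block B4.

Answer: {a@B0, a@B3, b@B0, b@B3, c@B2, d@B3, e@B1, e@B2}

Working:
Converged values:
  B0: | IN={a@B0, b@B0, e@B1} | OUT={a@B0, b@B0, e@B1}
  B1: | IN={a@B0, b@B0, e@B1} | OUT={a@B0, b@B0, e@B1}
  B2: | IN={a@B0, b@B0, e@B1} | OUT={a@B2, b@B0, c@B2, e@B2}
  B3: | IN={a@B2, b@B0, c@B2, e@B2} | OUT={a@B3, b@B3, c@B2, d@B3, e@B2}
  B4: | IN={a@B0, a@B3, b@B0, b@B3, c@B2, d@B3, e@B1, e@B2} | OUT={a@B0, a@B3, b@B0, b@B3, c@B2, d@B3, e@B1, e@B2, f@B4}

Merge at B4: IN[B4] = OUT[B0] ⊔ OUT[B3] = {a@B0, a@B3, b@B0, b@B3, c@B2, d@B3, e@B1, e@B2}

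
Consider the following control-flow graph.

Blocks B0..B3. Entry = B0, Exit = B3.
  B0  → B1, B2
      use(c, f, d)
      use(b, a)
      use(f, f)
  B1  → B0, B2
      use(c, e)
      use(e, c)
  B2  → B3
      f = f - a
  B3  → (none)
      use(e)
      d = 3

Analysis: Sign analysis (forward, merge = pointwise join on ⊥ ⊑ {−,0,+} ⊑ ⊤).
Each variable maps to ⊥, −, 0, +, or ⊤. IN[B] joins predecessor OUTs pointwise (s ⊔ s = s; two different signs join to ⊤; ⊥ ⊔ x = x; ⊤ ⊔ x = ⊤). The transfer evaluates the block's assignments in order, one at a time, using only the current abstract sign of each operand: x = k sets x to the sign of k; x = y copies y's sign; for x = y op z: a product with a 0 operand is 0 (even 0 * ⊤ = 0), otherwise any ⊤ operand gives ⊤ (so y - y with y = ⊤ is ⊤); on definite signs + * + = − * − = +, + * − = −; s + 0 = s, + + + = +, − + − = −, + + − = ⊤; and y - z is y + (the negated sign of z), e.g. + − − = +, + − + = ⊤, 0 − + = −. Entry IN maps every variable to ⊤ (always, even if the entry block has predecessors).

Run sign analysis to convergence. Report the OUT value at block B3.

Per-block solution:
  B0:   IN=(all ⊤)   OUT=(all ⊤)
  B1:   IN=(all ⊤)   OUT=(all ⊤)
  B2:   IN=(all ⊤)   OUT=(all ⊤)
  B3:   IN=(all ⊤)   OUT={d:+; rest ⊤}

Merge at B3: IN[B3] = OUT[B2] = {a: ⊤, b: ⊤, c: ⊤, d: ⊤, e: ⊤, f: ⊤}
Applying B3's transfer function to that IN value gives OUT[B3] (row B3 above).

Answer: {a: ⊤, b: ⊤, c: ⊤, d: +, e: ⊤, f: ⊤}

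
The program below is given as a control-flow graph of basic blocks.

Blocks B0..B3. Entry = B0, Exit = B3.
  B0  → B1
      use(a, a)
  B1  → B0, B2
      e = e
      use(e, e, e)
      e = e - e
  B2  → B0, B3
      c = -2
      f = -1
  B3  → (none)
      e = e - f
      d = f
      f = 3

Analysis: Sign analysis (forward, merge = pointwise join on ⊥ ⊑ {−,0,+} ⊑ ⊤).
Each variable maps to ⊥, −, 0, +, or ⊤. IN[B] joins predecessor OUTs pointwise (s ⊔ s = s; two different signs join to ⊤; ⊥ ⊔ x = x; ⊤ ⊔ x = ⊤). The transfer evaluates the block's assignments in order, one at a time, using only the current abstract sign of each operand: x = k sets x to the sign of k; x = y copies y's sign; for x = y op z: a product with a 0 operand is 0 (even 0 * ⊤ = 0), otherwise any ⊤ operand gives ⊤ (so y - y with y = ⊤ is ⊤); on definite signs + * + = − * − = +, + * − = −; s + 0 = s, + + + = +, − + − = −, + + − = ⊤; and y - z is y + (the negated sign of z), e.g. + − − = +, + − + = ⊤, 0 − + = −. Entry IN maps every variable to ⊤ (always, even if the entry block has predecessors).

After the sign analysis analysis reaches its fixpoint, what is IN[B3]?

Answer: {a: ⊤, b: ⊤, c: -, d: ⊤, e: ⊤, f: -}

Trace:
Fixpoint table:
  B0:  IN=(all ⊤)  OUT=(all ⊤)
  B1:  IN=(all ⊤)  OUT=(all ⊤)
  B2:  IN=(all ⊤)  OUT={c:-, f:-; rest ⊤}
  B3:  IN={c:-, f:-; rest ⊤}  OUT={c:-, d:-, f:+; rest ⊤}

Merge at B3: IN[B3] = OUT[B2] = {a: ⊤, b: ⊤, c: -, d: ⊤, e: ⊤, f: -}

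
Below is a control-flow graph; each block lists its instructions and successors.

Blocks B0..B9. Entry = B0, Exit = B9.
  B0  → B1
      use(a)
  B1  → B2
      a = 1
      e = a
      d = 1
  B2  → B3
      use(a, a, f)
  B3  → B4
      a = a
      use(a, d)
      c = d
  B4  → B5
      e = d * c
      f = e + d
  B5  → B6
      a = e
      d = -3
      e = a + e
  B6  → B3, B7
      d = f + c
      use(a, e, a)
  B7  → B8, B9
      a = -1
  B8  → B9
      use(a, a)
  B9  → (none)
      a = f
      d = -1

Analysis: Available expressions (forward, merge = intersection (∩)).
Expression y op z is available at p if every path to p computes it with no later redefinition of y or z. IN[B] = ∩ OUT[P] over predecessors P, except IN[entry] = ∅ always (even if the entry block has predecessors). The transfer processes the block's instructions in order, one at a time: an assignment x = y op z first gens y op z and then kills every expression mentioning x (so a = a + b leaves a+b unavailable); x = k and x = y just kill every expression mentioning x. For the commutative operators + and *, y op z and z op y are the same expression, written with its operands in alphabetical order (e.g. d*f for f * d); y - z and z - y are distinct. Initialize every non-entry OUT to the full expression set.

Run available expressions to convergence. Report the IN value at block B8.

Answer: {c+f}

Working:
Fixpoint table:
  B0:  IN={}  OUT={}
  B1:  IN={}  OUT={}
  B2:  IN={}  OUT={}
  B3:  IN={}  OUT={}
  B4:  IN={}  OUT={c*d, d+e}
  B5:  IN={c*d, d+e}  OUT={}
  B6:  IN={}  OUT={c+f}
  B7:  IN={c+f}  OUT={c+f}
  B8:  IN={c+f}  OUT={c+f}
  B9:  IN={c+f}  OUT={c+f}

Merge at B8: IN[B8] = OUT[B7] = {c+f}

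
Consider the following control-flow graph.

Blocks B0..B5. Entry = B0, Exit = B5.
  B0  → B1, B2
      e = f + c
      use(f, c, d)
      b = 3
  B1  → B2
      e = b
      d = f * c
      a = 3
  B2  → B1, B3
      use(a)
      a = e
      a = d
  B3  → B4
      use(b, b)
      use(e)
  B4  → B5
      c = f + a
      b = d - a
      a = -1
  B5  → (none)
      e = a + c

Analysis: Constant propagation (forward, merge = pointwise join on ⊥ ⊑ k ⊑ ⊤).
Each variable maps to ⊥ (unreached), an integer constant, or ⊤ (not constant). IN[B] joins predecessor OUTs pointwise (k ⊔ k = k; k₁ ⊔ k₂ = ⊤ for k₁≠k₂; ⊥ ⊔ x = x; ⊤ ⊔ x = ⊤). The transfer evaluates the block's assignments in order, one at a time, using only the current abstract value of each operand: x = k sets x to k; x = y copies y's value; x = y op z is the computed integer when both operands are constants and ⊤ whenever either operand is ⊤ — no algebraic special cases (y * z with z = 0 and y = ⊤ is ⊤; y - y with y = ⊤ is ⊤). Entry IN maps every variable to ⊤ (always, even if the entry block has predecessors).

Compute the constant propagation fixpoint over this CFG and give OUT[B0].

Answer: {a: ⊤, b: 3, c: ⊤, d: ⊤, e: ⊤, f: ⊤}

Working:
Fixpoint table:
  B0: | IN=(all ⊤) | OUT={b:3; rest ⊤}
  B1: | IN={b:3; rest ⊤} | OUT={a:3, b:3, e:3; rest ⊤}
  B2: | IN={b:3; rest ⊤} | OUT={b:3; rest ⊤}
  B3: | IN={b:3; rest ⊤} | OUT={b:3; rest ⊤}
  B4: | IN={b:3; rest ⊤} | OUT={a:-1; rest ⊤}
  B5: | IN={a:-1; rest ⊤} | OUT={a:-1; rest ⊤}

B0 is the boundary node: IN[B0] = {a: ⊤, b: ⊤, c: ⊤, d: ⊤, e: ⊤, f: ⊤}
Applying B0's transfer function to that IN value gives OUT[B0] (row B0 above).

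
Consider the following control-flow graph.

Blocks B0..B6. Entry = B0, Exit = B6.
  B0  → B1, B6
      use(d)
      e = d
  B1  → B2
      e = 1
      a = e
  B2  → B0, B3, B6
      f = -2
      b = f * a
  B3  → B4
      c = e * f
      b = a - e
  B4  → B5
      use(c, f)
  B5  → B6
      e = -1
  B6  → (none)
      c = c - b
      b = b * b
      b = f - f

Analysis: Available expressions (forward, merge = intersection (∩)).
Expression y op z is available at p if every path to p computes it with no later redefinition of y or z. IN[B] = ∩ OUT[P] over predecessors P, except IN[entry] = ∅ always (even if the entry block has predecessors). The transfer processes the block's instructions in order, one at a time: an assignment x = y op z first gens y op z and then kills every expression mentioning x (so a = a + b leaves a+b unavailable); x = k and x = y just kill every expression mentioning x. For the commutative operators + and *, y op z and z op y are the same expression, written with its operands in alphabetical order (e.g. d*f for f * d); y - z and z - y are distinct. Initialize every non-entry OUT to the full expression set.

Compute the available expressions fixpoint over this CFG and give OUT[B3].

Fixpoint table:
  B0:   IN={}   OUT={}
  B1:   IN={}   OUT={}
  B2:   IN={}   OUT={a*f}
  B3:   IN={a*f}   OUT={a*f, a-e, e*f}
  B4:   IN={a*f, a-e, e*f}   OUT={a*f, a-e, e*f}
  B5:   IN={a*f, a-e, e*f}   OUT={a*f}
  B6:   IN={}   OUT={f-f}

Merge at B3: IN[B3] = OUT[B2] = {a*f}
Applying B3's transfer function to that IN value gives OUT[B3] (row B3 above).

Answer: {a*f, a-e, e*f}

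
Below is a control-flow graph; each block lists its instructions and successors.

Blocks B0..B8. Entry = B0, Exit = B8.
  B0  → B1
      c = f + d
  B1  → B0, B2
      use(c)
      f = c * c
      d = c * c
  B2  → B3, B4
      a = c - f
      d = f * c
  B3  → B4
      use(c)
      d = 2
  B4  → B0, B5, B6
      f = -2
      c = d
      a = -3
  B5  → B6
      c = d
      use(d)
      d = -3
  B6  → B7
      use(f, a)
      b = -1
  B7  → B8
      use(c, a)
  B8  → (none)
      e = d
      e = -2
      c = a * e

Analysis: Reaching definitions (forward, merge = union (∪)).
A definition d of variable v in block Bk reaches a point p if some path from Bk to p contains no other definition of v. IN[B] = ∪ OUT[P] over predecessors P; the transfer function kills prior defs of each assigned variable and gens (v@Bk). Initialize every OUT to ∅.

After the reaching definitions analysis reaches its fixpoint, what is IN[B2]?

Converged values:
  B0: | IN={a@B4, c@B0, c@B4, d@B1, d@B2, d@B3, f@B1, f@B4} | OUT={a@B4, c@B0, d@B1, d@B2, d@B3, f@B1, f@B4}
  B1: | IN={a@B4, c@B0, d@B1, d@B2, d@B3, f@B1, f@B4} | OUT={a@B4, c@B0, d@B1, f@B1}
  B2: | IN={a@B4, c@B0, d@B1, f@B1} | OUT={a@B2, c@B0, d@B2, f@B1}
  B3: | IN={a@B2, c@B0, d@B2, f@B1} | OUT={a@B2, c@B0, d@B3, f@B1}
  B4: | IN={a@B2, c@B0, d@B2, d@B3, f@B1} | OUT={a@B4, c@B4, d@B2, d@B3, f@B4}
  B5: | IN={a@B4, c@B4, d@B2, d@B3, f@B4} | OUT={a@B4, c@B5, d@B5, f@B4}
  B6: | IN={a@B4, c@B4, c@B5, d@B2, d@B3, d@B5, f@B4} | OUT={a@B4, b@B6, c@B4, c@B5, d@B2, d@B3, d@B5, f@B4}
  B7: | IN={a@B4, b@B6, c@B4, c@B5, d@B2, d@B3, d@B5, f@B4} | OUT={a@B4, b@B6, c@B4, c@B5, d@B2, d@B3, d@B5, f@B4}
  B8: | IN={a@B4, b@B6, c@B4, c@B5, d@B2, d@B3, d@B5, f@B4} | OUT={a@B4, b@B6, c@B8, d@B2, d@B3, d@B5, e@B8, f@B4}

Merge at B2: IN[B2] = OUT[B1] = {a@B4, c@B0, d@B1, f@B1}

Answer: {a@B4, c@B0, d@B1, f@B1}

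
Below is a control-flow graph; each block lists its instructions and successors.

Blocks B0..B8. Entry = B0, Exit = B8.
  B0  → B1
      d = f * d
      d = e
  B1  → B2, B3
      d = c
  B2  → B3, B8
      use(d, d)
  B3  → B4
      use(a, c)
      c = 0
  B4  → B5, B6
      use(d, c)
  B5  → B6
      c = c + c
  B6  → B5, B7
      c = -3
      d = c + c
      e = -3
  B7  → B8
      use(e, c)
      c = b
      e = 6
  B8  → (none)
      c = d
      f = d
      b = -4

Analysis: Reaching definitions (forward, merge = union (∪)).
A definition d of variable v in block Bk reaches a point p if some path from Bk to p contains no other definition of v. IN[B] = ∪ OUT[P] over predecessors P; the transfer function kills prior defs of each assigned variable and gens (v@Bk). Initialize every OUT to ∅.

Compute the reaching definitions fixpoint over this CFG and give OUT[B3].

Answer: {c@B3, d@B1}

Working:
Converged values:
  B0: | IN={} | OUT={d@B0}
  B1: | IN={d@B0} | OUT={d@B1}
  B2: | IN={d@B1} | OUT={d@B1}
  B3: | IN={d@B1} | OUT={c@B3, d@B1}
  B4: | IN={c@B3, d@B1} | OUT={c@B3, d@B1}
  B5: | IN={c@B3, c@B6, d@B1, d@B6, e@B6} | OUT={c@B5, d@B1, d@B6, e@B6}
  B6: | IN={c@B3, c@B5, d@B1, d@B6, e@B6} | OUT={c@B6, d@B6, e@B6}
  B7: | IN={c@B6, d@B6, e@B6} | OUT={c@B7, d@B6, e@B7}
  B8: | IN={c@B7, d@B1, d@B6, e@B7} | OUT={b@B8, c@B8, d@B1, d@B6, e@B7, f@B8}

Merge at B3: IN[B3] = OUT[B1] ⊔ OUT[B2] = {d@B1}
Applying B3's transfer function to that IN value gives OUT[B3] (row B3 above).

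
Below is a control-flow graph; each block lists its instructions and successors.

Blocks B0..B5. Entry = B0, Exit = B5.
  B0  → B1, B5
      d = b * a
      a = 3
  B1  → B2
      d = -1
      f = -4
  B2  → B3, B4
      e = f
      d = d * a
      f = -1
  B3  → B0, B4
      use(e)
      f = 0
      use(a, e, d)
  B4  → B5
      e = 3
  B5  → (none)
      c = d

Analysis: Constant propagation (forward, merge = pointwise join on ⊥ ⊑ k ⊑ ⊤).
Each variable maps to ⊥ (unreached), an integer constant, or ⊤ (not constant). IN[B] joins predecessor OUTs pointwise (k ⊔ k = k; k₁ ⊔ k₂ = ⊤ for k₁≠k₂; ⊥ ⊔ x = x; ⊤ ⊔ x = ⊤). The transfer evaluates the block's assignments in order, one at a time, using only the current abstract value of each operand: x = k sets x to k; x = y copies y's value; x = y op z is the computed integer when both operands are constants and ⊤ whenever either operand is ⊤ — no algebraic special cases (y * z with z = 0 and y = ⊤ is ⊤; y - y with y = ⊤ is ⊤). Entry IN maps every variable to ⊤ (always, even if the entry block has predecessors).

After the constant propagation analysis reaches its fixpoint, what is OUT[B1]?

Fixpoint table:
  B0:  IN=(all ⊤)  OUT={a:3; rest ⊤}
  B1:  IN={a:3; rest ⊤}  OUT={a:3, d:-1, f:-4; rest ⊤}
  B2:  IN={a:3, d:-1, f:-4; rest ⊤}  OUT={a:3, d:-3, e:-4, f:-1; rest ⊤}
  B3:  IN={a:3, d:-3, e:-4, f:-1; rest ⊤}  OUT={a:3, d:-3, e:-4, f:0; rest ⊤}
  B4:  IN={a:3, d:-3, e:-4; rest ⊤}  OUT={a:3, d:-3, e:3; rest ⊤}
  B5:  IN={a:3; rest ⊤}  OUT={a:3; rest ⊤}

Merge at B1: IN[B1] = OUT[B0] = {a: 3, b: ⊤, c: ⊤, d: ⊤, e: ⊤, f: ⊤}
Applying B1's transfer function to that IN value gives OUT[B1] (row B1 above).

Answer: {a: 3, b: ⊤, c: ⊤, d: -1, e: ⊤, f: -4}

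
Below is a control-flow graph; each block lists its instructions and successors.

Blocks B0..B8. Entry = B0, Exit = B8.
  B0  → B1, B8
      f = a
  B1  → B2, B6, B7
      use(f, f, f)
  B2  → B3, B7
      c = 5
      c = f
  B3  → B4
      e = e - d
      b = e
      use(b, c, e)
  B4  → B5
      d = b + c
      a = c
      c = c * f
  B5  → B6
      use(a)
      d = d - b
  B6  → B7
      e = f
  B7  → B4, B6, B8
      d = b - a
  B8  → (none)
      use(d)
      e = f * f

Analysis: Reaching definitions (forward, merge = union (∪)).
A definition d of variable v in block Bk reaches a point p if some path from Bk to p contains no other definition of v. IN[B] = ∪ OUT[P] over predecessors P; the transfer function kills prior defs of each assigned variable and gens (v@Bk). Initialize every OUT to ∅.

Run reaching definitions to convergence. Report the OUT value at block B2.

Per-block solution:
  B0: | IN={} | OUT={f@B0}
  B1: | IN={f@B0} | OUT={f@B0}
  B2: | IN={f@B0} | OUT={c@B2, f@B0}
  B3: | IN={c@B2, f@B0} | OUT={b@B3, c@B2, e@B3, f@B0}
  B4: | IN={a@B4, b@B3, c@B2, c@B4, d@B7, e@B3, e@B6, f@B0} | OUT={a@B4, b@B3, c@B4, d@B4, e@B3, e@B6, f@B0}
  B5: | IN={a@B4, b@B3, c@B4, d@B4, e@B3, e@B6, f@B0} | OUT={a@B4, b@B3, c@B4, d@B5, e@B3, e@B6, f@B0}
  B6: | IN={a@B4, b@B3, c@B2, c@B4, d@B5, d@B7, e@B3, e@B6, f@B0} | OUT={a@B4, b@B3, c@B2, c@B4, d@B5, d@B7, e@B6, f@B0}
  B7: | IN={a@B4, b@B3, c@B2, c@B4, d@B5, d@B7, e@B6, f@B0} | OUT={a@B4, b@B3, c@B2, c@B4, d@B7, e@B6, f@B0}
  B8: | IN={a@B4, b@B3, c@B2, c@B4, d@B7, e@B6, f@B0} | OUT={a@B4, b@B3, c@B2, c@B4, d@B7, e@B8, f@B0}

Merge at B2: IN[B2] = OUT[B1] = {f@B0}
Applying B2's transfer function to that IN value gives OUT[B2] (row B2 above).

Answer: {c@B2, f@B0}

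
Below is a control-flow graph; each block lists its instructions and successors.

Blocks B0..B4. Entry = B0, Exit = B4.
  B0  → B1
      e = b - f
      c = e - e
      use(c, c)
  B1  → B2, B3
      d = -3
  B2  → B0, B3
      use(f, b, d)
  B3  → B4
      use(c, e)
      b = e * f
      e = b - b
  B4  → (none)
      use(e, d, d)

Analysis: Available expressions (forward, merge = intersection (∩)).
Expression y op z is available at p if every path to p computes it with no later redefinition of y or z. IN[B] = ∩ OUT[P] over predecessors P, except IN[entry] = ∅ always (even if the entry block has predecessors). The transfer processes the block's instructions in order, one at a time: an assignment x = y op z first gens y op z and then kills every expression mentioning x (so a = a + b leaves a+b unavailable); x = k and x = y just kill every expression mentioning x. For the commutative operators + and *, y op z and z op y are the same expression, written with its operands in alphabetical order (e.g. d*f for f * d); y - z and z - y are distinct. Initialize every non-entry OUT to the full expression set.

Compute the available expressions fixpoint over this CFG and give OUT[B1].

Per-block solution:
  B0:  IN={}  OUT={b-f, e-e}
  B1:  IN={b-f, e-e}  OUT={b-f, e-e}
  B2:  IN={b-f, e-e}  OUT={b-f, e-e}
  B3:  IN={b-f, e-e}  OUT={b-b}
  B4:  IN={b-b}  OUT={b-b}

Merge at B1: IN[B1] = OUT[B0] = {b-f, e-e}
Applying B1's transfer function to that IN value gives OUT[B1] (row B1 above).

Answer: {b-f, e-e}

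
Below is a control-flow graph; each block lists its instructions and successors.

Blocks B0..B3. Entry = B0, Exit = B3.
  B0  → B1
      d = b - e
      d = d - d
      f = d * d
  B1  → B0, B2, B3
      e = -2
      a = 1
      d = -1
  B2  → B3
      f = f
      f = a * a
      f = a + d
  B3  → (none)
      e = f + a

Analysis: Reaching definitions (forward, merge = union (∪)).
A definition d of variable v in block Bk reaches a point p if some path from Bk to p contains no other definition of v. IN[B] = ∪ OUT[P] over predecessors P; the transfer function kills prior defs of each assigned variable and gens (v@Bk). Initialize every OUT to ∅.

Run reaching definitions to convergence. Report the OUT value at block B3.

Answer: {a@B1, d@B1, e@B3, f@B0, f@B2}

Trace:
Per-block solution:
  B0:  IN={a@B1, d@B1, e@B1, f@B0}  OUT={a@B1, d@B0, e@B1, f@B0}
  B1:  IN={a@B1, d@B0, e@B1, f@B0}  OUT={a@B1, d@B1, e@B1, f@B0}
  B2:  IN={a@B1, d@B1, e@B1, f@B0}  OUT={a@B1, d@B1, e@B1, f@B2}
  B3:  IN={a@B1, d@B1, e@B1, f@B0, f@B2}  OUT={a@B1, d@B1, e@B3, f@B0, f@B2}

Merge at B3: IN[B3] = OUT[B1] ⊔ OUT[B2] = {a@B1, d@B1, e@B1, f@B0, f@B2}
Applying B3's transfer function to that IN value gives OUT[B3] (row B3 above).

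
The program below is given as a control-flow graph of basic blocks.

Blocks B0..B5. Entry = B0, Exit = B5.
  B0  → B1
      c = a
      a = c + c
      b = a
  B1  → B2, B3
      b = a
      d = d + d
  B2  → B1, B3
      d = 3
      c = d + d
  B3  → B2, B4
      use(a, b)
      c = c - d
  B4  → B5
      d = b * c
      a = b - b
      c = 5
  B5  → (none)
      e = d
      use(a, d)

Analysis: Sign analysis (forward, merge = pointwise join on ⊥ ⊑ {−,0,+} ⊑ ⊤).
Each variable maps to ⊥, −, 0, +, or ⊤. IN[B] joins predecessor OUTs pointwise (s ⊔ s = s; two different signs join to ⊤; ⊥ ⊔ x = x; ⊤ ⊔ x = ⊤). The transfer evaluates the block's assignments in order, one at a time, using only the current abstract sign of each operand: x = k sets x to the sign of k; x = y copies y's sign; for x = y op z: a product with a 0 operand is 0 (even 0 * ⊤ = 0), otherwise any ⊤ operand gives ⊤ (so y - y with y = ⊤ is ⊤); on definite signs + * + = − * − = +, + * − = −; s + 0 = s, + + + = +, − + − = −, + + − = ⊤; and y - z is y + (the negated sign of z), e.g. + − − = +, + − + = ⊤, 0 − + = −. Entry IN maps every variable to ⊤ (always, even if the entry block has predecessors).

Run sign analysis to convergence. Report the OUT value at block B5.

Answer: {a: ⊤, b: ⊤, c: +, d: ⊤, e: ⊤, f: ⊤}

Derivation:
Per-block solution:
  B0:   IN=(all ⊤)   OUT=(all ⊤)
  B1:   IN=(all ⊤)   OUT=(all ⊤)
  B2:   IN=(all ⊤)   OUT={c:+, d:+; rest ⊤}
  B3:   IN=(all ⊤)   OUT=(all ⊤)
  B4:   IN=(all ⊤)   OUT={c:+; rest ⊤}
  B5:   IN={c:+; rest ⊤}   OUT={c:+; rest ⊤}

Merge at B5: IN[B5] = OUT[B4] = {a: ⊤, b: ⊤, c: +, d: ⊤, e: ⊤, f: ⊤}
Applying B5's transfer function to that IN value gives OUT[B5] (row B5 above).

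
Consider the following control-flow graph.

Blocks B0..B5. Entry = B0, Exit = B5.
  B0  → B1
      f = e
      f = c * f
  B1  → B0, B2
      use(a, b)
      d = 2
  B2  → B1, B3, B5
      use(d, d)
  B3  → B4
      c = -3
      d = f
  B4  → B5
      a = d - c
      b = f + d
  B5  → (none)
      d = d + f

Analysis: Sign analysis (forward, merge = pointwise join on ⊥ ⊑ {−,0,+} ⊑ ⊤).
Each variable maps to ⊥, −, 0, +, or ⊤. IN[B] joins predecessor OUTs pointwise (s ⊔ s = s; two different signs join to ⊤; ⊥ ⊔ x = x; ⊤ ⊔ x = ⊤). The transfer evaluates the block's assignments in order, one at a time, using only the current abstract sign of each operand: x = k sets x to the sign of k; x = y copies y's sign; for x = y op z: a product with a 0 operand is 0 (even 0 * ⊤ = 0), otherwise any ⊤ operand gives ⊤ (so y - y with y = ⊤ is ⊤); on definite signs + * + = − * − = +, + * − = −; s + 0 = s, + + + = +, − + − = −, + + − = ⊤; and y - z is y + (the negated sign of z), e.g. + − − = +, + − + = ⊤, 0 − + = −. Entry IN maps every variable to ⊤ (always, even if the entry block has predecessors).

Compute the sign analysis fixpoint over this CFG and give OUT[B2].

Per-block solution:
  B0:   IN=(all ⊤)   OUT=(all ⊤)
  B1:   IN=(all ⊤)   OUT={d:+; rest ⊤}
  B2:   IN={d:+; rest ⊤}   OUT={d:+; rest ⊤}
  B3:   IN={d:+; rest ⊤}   OUT={c:-; rest ⊤}
  B4:   IN={c:-; rest ⊤}   OUT={c:-; rest ⊤}
  B5:   IN=(all ⊤)   OUT=(all ⊤)

Merge at B2: IN[B2] = OUT[B1] = {a: ⊤, b: ⊤, c: ⊤, d: +, e: ⊤, f: ⊤}
Applying B2's transfer function to that IN value gives OUT[B2] (row B2 above).

Answer: {a: ⊤, b: ⊤, c: ⊤, d: +, e: ⊤, f: ⊤}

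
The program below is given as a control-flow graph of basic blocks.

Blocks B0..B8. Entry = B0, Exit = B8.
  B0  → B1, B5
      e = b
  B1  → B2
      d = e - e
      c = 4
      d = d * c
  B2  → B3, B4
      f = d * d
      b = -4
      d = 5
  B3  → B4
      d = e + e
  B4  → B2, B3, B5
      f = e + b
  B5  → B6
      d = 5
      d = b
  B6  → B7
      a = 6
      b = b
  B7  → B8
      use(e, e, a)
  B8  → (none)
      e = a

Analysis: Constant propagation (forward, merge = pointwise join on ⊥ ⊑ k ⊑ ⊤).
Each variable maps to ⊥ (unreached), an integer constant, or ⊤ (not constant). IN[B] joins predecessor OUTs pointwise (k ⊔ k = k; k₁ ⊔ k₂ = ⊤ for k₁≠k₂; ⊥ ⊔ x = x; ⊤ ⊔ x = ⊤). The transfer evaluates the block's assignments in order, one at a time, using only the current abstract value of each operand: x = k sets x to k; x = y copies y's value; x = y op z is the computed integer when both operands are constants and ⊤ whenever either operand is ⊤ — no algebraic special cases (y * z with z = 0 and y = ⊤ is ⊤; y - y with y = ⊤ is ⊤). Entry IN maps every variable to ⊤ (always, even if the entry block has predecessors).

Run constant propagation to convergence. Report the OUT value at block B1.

Per-block solution:
  B0: | IN=(all ⊤) | OUT=(all ⊤)
  B1: | IN=(all ⊤) | OUT={c:4; rest ⊤}
  B2: | IN={c:4; rest ⊤} | OUT={b:-4, c:4, d:5; rest ⊤}
  B3: | IN={b:-4, c:4; rest ⊤} | OUT={b:-4, c:4; rest ⊤}
  B4: | IN={b:-4, c:4; rest ⊤} | OUT={b:-4, c:4; rest ⊤}
  B5: | IN=(all ⊤) | OUT=(all ⊤)
  B6: | IN=(all ⊤) | OUT={a:6; rest ⊤}
  B7: | IN={a:6; rest ⊤} | OUT={a:6; rest ⊤}
  B8: | IN={a:6; rest ⊤} | OUT={a:6, e:6; rest ⊤}

Merge at B1: IN[B1] = OUT[B0] = {a: ⊤, b: ⊤, c: ⊤, d: ⊤, e: ⊤, f: ⊤}
Applying B1's transfer function to that IN value gives OUT[B1] (row B1 above).

Answer: {a: ⊤, b: ⊤, c: 4, d: ⊤, e: ⊤, f: ⊤}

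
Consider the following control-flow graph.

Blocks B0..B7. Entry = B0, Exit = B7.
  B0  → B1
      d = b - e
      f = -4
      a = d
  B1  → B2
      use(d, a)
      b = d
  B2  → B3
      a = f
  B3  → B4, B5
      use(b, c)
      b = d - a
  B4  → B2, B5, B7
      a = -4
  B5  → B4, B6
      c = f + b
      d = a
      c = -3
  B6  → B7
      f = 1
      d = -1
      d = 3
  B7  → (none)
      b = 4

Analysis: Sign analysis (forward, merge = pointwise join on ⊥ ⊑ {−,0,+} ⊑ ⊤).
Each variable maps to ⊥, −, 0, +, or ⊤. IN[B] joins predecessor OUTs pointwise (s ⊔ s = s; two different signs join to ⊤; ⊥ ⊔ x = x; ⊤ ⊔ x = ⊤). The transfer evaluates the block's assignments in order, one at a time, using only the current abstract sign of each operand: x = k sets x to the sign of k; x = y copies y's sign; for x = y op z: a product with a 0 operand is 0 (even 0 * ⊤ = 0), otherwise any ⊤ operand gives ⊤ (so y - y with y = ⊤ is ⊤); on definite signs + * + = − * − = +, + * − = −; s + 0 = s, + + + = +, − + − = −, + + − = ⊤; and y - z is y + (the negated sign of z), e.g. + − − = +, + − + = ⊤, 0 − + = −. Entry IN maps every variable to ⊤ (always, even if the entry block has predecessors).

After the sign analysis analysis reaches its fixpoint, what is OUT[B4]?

Per-block solution:
  B0: | IN=(all ⊤) | OUT={f:-; rest ⊤}
  B1: | IN={f:-; rest ⊤} | OUT={f:-; rest ⊤}
  B2: | IN={f:-; rest ⊤} | OUT={a:-, f:-; rest ⊤}
  B3: | IN={a:-, f:-; rest ⊤} | OUT={a:-, f:-; rest ⊤}
  B4: | IN={a:-, f:-; rest ⊤} | OUT={a:-, f:-; rest ⊤}
  B5: | IN={a:-, f:-; rest ⊤} | OUT={a:-, c:-, d:-, f:-; rest ⊤}
  B6: | IN={a:-, c:-, d:-, f:-; rest ⊤} | OUT={a:-, c:-, d:+, f:+; rest ⊤}
  B7: | IN={a:-; rest ⊤} | OUT={a:-, b:+; rest ⊤}

Merge at B4: IN[B4] = OUT[B3] ⊔ OUT[B5] = {a: -, b: ⊤, c: ⊤, d: ⊤, e: ⊤, f: -}
Applying B4's transfer function to that IN value gives OUT[B4] (row B4 above).

Answer: {a: -, b: ⊤, c: ⊤, d: ⊤, e: ⊤, f: -}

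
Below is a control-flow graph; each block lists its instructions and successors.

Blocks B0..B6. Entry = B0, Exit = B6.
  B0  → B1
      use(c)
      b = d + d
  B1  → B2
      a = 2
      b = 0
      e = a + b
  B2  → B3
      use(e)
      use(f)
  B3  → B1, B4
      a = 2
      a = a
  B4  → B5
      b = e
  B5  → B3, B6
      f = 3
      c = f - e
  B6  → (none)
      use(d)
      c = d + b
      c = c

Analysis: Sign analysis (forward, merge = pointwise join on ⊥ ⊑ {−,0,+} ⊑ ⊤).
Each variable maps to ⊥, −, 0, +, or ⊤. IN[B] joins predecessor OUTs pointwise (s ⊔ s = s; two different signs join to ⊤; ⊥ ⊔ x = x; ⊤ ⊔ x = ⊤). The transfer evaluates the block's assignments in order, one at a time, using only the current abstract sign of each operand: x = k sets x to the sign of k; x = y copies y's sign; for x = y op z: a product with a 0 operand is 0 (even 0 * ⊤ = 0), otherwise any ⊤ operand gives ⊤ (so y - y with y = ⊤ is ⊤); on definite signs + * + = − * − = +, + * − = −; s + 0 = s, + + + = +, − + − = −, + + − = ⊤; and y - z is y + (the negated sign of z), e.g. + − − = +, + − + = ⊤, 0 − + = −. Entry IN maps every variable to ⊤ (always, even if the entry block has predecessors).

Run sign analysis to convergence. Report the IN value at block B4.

Converged values:
  B0: | IN=(all ⊤) | OUT=(all ⊤)
  B1: | IN=(all ⊤) | OUT={a:+, b:0, e:+; rest ⊤}
  B2: | IN={a:+, b:0, e:+; rest ⊤} | OUT={a:+, b:0, e:+; rest ⊤}
  B3: | IN={a:+, e:+; rest ⊤} | OUT={a:+, e:+; rest ⊤}
  B4: | IN={a:+, e:+; rest ⊤} | OUT={a:+, b:+, e:+; rest ⊤}
  B5: | IN={a:+, b:+, e:+; rest ⊤} | OUT={a:+, b:+, e:+, f:+; rest ⊤}
  B6: | IN={a:+, b:+, e:+, f:+; rest ⊤} | OUT={a:+, b:+, e:+, f:+; rest ⊤}

Merge at B4: IN[B4] = OUT[B3] = {a: +, b: ⊤, c: ⊤, d: ⊤, e: +, f: ⊤}

Answer: {a: +, b: ⊤, c: ⊤, d: ⊤, e: +, f: ⊤}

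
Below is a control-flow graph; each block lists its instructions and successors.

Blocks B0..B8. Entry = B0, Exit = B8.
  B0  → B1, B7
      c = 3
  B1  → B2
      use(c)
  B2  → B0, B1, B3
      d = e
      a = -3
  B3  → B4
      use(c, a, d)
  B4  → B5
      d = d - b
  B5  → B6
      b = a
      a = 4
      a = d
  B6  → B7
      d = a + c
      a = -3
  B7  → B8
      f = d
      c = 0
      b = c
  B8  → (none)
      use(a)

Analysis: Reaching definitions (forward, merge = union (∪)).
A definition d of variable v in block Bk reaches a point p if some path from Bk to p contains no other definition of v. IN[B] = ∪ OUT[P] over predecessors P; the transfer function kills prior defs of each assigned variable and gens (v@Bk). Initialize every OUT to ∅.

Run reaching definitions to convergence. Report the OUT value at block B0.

Answer: {a@B2, c@B0, d@B2}

Working:
Converged values:
  B0:  IN={a@B2, c@B0, d@B2}  OUT={a@B2, c@B0, d@B2}
  B1:  IN={a@B2, c@B0, d@B2}  OUT={a@B2, c@B0, d@B2}
  B2:  IN={a@B2, c@B0, d@B2}  OUT={a@B2, c@B0, d@B2}
  B3:  IN={a@B2, c@B0, d@B2}  OUT={a@B2, c@B0, d@B2}
  B4:  IN={a@B2, c@B0, d@B2}  OUT={a@B2, c@B0, d@B4}
  B5:  IN={a@B2, c@B0, d@B4}  OUT={a@B5, b@B5, c@B0, d@B4}
  B6:  IN={a@B5, b@B5, c@B0, d@B4}  OUT={a@B6, b@B5, c@B0, d@B6}
  B7:  IN={a@B2, a@B6, b@B5, c@B0, d@B2, d@B6}  OUT={a@B2, a@B6, b@B7, c@B7, d@B2, d@B6, f@B7}
  B8:  IN={a@B2, a@B6, b@B7, c@B7, d@B2, d@B6, f@B7}  OUT={a@B2, a@B6, b@B7, c@B7, d@B2, d@B6, f@B7}

Merge at B0 (entry node, so the boundary value {} is joined with the incoming edge(s)): IN[B0] = {} ⊔ OUT[B2] = {a@B2, c@B0, d@B2}
Applying B0's transfer function to that IN value gives OUT[B0] (row B0 above).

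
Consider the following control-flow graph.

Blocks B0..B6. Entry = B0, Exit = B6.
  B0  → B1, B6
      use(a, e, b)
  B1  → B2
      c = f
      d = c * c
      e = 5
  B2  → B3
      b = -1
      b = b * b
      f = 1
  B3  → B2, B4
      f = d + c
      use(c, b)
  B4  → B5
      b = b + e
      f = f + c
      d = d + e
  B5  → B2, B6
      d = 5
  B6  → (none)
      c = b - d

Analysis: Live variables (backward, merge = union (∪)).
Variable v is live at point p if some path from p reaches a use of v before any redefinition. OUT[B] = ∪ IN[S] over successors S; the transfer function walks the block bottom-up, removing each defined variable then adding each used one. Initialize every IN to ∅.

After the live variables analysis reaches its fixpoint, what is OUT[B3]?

Answer: {b, c, d, e, f}

Working:
Per-block solution:
  B0:   IN={a, b, d, e, f}   OUT={b, d, f}
  B1:   IN={f}   OUT={c, d, e}
  B2:   IN={c, d, e}   OUT={b, c, d, e}
  B3:   IN={b, c, d, e}   OUT={b, c, d, e, f}
  B4:   IN={b, c, d, e, f}   OUT={b, c, e}
  B5:   IN={b, c, e}   OUT={b, c, d, e}
  B6:   IN={b, d}   OUT={}

Merge at B3: OUT[B3] = IN[B2] ⊔ IN[B4] = {b, c, d, e, f}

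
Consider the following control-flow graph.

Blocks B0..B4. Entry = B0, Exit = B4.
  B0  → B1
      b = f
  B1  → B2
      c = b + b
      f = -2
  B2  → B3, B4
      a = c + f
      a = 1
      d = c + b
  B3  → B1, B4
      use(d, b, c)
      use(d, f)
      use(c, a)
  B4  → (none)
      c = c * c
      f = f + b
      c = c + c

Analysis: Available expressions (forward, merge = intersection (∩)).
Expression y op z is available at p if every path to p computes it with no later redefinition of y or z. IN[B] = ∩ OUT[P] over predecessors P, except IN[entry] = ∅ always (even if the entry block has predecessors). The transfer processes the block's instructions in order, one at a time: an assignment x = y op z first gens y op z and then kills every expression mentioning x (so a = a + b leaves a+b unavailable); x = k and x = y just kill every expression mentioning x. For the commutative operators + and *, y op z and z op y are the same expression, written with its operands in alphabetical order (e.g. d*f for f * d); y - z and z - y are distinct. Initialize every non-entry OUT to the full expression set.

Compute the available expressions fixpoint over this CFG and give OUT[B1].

Answer: {b+b}

Trace:
Per-block solution:
  B0: | IN={} | OUT={}
  B1: | IN={} | OUT={b+b}
  B2: | IN={b+b} | OUT={b+b, b+c, c+f}
  B3: | IN={b+b, b+c, c+f} | OUT={b+b, b+c, c+f}
  B4: | IN={b+b, b+c, c+f} | OUT={b+b}

Merge at B1: IN[B1] = OUT[B0] ∩ OUT[B3] = {}
Applying B1's transfer function to that IN value gives OUT[B1] (row B1 above).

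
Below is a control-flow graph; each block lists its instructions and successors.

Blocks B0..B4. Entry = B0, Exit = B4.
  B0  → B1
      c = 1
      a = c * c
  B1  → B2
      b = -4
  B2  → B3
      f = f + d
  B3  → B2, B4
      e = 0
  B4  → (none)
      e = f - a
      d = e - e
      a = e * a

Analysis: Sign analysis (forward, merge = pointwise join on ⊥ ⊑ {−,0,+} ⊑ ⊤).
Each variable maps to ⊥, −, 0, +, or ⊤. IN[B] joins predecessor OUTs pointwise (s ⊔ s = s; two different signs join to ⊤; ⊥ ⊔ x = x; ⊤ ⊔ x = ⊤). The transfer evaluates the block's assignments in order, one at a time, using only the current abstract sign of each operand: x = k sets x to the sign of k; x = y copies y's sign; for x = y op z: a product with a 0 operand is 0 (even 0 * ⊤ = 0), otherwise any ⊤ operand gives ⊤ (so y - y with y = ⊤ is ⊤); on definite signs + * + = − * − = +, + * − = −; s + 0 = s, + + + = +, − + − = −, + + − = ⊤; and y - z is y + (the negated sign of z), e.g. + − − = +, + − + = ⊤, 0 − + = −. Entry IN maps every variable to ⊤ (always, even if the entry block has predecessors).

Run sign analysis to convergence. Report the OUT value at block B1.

Answer: {a: +, b: -, c: +, d: ⊤, e: ⊤, f: ⊤}

Working:
Fixpoint table:
  B0:  IN=(all ⊤)  OUT={a:+, c:+; rest ⊤}
  B1:  IN={a:+, c:+; rest ⊤}  OUT={a:+, b:-, c:+; rest ⊤}
  B2:  IN={a:+, b:-, c:+; rest ⊤}  OUT={a:+, b:-, c:+; rest ⊤}
  B3:  IN={a:+, b:-, c:+; rest ⊤}  OUT={a:+, b:-, c:+, e:0; rest ⊤}
  B4:  IN={a:+, b:-, c:+, e:0; rest ⊤}  OUT={b:-, c:+; rest ⊤}

Merge at B1: IN[B1] = OUT[B0] = {a: +, b: ⊤, c: +, d: ⊤, e: ⊤, f: ⊤}
Applying B1's transfer function to that IN value gives OUT[B1] (row B1 above).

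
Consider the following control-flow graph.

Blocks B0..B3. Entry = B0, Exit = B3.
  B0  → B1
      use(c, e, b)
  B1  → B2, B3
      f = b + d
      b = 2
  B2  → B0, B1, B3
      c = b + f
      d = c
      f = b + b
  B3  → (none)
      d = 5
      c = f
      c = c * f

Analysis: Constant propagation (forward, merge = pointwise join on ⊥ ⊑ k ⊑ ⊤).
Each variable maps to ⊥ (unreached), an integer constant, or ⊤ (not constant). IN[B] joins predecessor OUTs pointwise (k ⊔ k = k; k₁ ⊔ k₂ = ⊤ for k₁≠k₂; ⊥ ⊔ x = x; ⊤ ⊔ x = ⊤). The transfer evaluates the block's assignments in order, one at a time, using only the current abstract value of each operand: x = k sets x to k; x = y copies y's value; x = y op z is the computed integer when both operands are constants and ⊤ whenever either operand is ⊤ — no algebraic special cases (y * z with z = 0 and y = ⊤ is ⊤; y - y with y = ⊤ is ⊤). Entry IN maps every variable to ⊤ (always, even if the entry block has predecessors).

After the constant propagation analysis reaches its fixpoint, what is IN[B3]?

Fixpoint table:
  B0:  IN=(all ⊤)  OUT=(all ⊤)
  B1:  IN=(all ⊤)  OUT={b:2; rest ⊤}
  B2:  IN={b:2; rest ⊤}  OUT={b:2, f:4; rest ⊤}
  B3:  IN={b:2; rest ⊤}  OUT={b:2, d:5; rest ⊤}

Merge at B3: IN[B3] = OUT[B1] ⊔ OUT[B2] = {a: ⊤, b: 2, c: ⊤, d: ⊤, e: ⊤, f: ⊤}

Answer: {a: ⊤, b: 2, c: ⊤, d: ⊤, e: ⊤, f: ⊤}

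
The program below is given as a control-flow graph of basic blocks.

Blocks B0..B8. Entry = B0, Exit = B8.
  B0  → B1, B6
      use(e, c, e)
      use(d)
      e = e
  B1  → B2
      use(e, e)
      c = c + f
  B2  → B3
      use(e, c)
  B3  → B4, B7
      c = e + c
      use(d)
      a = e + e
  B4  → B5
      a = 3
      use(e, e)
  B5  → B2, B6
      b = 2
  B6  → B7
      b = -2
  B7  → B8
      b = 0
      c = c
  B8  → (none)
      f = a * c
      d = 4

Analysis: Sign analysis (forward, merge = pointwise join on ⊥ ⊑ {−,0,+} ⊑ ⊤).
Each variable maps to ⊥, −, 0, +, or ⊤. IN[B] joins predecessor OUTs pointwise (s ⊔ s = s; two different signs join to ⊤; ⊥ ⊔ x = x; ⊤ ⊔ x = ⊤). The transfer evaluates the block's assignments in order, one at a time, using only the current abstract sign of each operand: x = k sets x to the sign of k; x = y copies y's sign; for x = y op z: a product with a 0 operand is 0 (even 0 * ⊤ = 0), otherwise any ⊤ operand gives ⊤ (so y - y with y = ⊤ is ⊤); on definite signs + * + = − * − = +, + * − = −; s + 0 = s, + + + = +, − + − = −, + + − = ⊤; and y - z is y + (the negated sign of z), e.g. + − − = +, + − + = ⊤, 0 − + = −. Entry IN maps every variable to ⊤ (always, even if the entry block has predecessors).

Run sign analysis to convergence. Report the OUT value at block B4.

Answer: {a: +, b: ⊤, c: ⊤, d: ⊤, e: ⊤, f: ⊤}

Trace:
Converged values:
  B0:  IN=(all ⊤)  OUT=(all ⊤)
  B1:  IN=(all ⊤)  OUT=(all ⊤)
  B2:  IN=(all ⊤)  OUT=(all ⊤)
  B3:  IN=(all ⊤)  OUT=(all ⊤)
  B4:  IN=(all ⊤)  OUT={a:+; rest ⊤}
  B5:  IN={a:+; rest ⊤}  OUT={a:+, b:+; rest ⊤}
  B6:  IN=(all ⊤)  OUT={b:-; rest ⊤}
  B7:  IN=(all ⊤)  OUT={b:0; rest ⊤}
  B8:  IN={b:0; rest ⊤}  OUT={b:0, d:+; rest ⊤}

Merge at B4: IN[B4] = OUT[B3] = {a: ⊤, b: ⊤, c: ⊤, d: ⊤, e: ⊤, f: ⊤}
Applying B4's transfer function to that IN value gives OUT[B4] (row B4 above).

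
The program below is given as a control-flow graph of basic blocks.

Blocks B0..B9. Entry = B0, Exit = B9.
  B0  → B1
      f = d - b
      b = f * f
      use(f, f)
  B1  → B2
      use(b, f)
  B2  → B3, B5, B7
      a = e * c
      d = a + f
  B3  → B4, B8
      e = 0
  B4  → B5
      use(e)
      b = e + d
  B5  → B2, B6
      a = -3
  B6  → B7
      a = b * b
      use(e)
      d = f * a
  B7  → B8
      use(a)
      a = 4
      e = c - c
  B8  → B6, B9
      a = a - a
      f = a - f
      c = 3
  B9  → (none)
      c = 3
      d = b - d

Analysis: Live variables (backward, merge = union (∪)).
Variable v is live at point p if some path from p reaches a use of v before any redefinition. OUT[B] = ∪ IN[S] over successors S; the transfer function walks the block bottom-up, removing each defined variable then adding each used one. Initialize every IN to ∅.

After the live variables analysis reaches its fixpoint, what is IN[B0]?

Converged values:
  B0:   IN={b, c, d, e}   OUT={b, c, e, f}
  B1:   IN={b, c, e, f}   OUT={b, c, e, f}
  B2:   IN={b, c, e, f}   OUT={a, b, c, d, e, f}
  B3:   IN={a, b, c, d, f}   OUT={a, b, c, d, e, f}
  B4:   IN={c, d, e, f}   OUT={b, c, e, f}
  B5:   IN={b, c, e, f}   OUT={b, c, e, f}
  B6:   IN={b, c, e, f}   OUT={a, b, c, d, f}
  B7:   IN={a, b, c, d, f}   OUT={a, b, d, e, f}
  B8:   IN={a, b, d, e, f}   OUT={b, c, d, e, f}
  B9:   IN={b, d}   OUT={}

Merge at B0: OUT[B0] = IN[B1] = {b, c, e, f}
Applying B0's transfer function to that OUT value gives IN[B0] (row B0 above).

Answer: {b, c, d, e}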